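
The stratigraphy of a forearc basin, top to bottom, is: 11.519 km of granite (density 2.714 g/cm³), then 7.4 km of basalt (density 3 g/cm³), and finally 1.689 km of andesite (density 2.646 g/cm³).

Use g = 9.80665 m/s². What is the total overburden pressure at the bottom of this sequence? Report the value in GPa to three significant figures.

granite: 2714 kg/m³ × 9.80665 m/s² × 11519 m = 3.066×10^8 Pa = 0.3066 GPa
basalt: 3000 kg/m³ × 9.80665 m/s² × 7400 m = 2.177×10^8 Pa = 0.2177 GPa
andesite: 2646 kg/m³ × 9.80665 m/s² × 1689 m = 4.383×10^7 Pa = 0.04383 GPa
Total = 0.3066 + 0.2177 + 0.04383 = 0.56812 GPa

0.568 GPa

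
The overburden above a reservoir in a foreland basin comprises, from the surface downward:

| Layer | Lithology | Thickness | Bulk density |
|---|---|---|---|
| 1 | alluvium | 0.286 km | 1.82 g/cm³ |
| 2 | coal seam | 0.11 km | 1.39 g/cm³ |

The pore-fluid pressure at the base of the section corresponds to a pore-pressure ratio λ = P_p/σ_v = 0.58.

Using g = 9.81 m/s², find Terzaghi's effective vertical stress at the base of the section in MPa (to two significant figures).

Overburden (lithostatic) stress σ_v:
alluvium: 1820 kg/m³ × 9.81 m/s² × 286 m = 5.106×10^6 Pa = 5.106 MPa
coal seam: 1390 kg/m³ × 9.81 m/s² × 110 m = 1.500×10^6 Pa = 1.500 MPa
Total = 5.106 + 1.500 = 6.6063 MPa
Pore pressure P_p = λ·σ_v = 0.58 × 6.606 MPa = 3.832 MPa
Effective stress σ' = σ_v − P_p = 6.606 − 3.832 = 2.7746 MPa

2.8 MPa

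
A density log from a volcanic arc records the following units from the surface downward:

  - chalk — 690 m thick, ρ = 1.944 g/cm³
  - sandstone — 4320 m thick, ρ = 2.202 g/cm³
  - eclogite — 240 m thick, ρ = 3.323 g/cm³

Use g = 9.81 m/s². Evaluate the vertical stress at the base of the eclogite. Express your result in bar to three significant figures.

1140 bar

chalk: 1944 kg/m³ × 9.81 m/s² × 690 m = 1.316×10^7 Pa = 131.6 bar
sandstone: 2202 kg/m³ × 9.81 m/s² × 4320 m = 9.332×10^7 Pa = 933.2 bar
eclogite: 3323 kg/m³ × 9.81 m/s² × 240 m = 7.824×10^6 Pa = 78.24 bar
Total = 131.6 + 933.2 + 78.24 = 1143.0 bar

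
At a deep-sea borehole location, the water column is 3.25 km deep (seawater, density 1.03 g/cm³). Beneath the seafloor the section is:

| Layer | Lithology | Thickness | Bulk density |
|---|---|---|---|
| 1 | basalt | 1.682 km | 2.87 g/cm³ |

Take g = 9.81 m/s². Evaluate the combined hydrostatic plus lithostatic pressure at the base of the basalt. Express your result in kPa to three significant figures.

80200 kPa

seawater: 1030 kg/m³ × 9.81 m/s² × 3250 m = 3.284×10^7 Pa = 32839 kPa
basalt: 2870 kg/m³ × 9.81 m/s² × 1682 m = 4.736×10^7 Pa = 47356 kPa
Total = 32839 + 47356 = 80195 kPa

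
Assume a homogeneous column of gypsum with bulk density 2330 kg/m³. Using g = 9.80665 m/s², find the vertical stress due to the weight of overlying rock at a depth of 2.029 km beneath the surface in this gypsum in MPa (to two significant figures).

gypsum: 2330 kg/m³ × 9.80665 m/s² × 2029 m = 4.636×10^7 Pa = 46.36 MPa

46 MPa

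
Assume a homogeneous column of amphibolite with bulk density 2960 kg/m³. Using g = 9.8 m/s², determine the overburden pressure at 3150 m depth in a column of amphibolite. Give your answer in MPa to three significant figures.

amphibolite: 2960 kg/m³ × 9.8 m/s² × 3150 m = 9.138×10^7 Pa = 91.38 MPa

91.4 MPa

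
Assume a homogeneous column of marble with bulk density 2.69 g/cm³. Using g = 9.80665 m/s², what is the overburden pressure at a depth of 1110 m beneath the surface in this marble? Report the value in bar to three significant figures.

marble: 2690 kg/m³ × 9.80665 m/s² × 1110 m = 2.928×10^7 Pa = 292.8 bar

293 bar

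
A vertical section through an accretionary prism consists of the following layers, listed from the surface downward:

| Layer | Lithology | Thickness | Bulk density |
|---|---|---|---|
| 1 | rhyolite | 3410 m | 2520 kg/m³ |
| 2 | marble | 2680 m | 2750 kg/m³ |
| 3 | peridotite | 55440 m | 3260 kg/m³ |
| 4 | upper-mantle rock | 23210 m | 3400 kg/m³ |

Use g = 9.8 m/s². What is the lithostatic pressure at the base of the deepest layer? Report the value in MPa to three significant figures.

rhyolite: 2520 kg/m³ × 9.8 m/s² × 3410 m = 8.421×10^7 Pa = 84.21 MPa
marble: 2750 kg/m³ × 9.8 m/s² × 2680 m = 7.223×10^7 Pa = 72.23 MPa
peridotite: 3260 kg/m³ × 9.8 m/s² × 55440 m = 1.771×10^9 Pa = 1771 MPa
upper-mantle rock: 3400 kg/m³ × 9.8 m/s² × 23210 m = 7.734×10^8 Pa = 773.4 MPa
Total = 84.21 + 72.23 + 1771 + 773.4 = 2701.0 MPa

2700 MPa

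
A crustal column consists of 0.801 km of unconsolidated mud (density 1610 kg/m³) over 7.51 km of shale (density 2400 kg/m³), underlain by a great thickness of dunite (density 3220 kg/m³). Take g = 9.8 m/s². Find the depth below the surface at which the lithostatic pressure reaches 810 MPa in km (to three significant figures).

28.0 km

Pressure at base of upper layers: 1610×9.8×801 + 2400×9.8×7510 = 1.893×10^8 Pa = 189.3 MPa
Remaining pressure to be supplied by dunite: 8.100×10^8 − 1.893×10^8 = 6.207×10^8 Pa
Additional depth in dunite = 6.207×10^8 Pa / (3220 kg/m³ × 9.8 m/s²) = 19671 m
Total depth = 8311 m + 19671 m = 27982 m
= 27.982 km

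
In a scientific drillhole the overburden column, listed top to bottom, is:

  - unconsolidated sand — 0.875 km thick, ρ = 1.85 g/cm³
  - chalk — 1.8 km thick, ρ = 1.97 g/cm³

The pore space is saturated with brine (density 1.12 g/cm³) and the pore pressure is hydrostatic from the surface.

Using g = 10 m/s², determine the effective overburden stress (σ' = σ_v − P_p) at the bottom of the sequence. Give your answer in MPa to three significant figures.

21.7 MPa

Overburden (lithostatic) stress σ_v:
unconsolidated sand: 1850 kg/m³ × 10 m/s² × 875 m = 1.619×10^7 Pa = 16.19 MPa
chalk: 1970 kg/m³ × 10 m/s² × 1800 m = 3.546×10^7 Pa = 35.46 MPa
Total = 16.19 + 35.46 = 51.648 MPa
Pore pressure P_p = 1120 kg/m³ × 10 m/s² × 2675 m = 2.996×10^7 Pa = 29.96 MPa
Effective stress σ' = σ_v − P_p = 51.65 − 29.96 = 21.688 MPa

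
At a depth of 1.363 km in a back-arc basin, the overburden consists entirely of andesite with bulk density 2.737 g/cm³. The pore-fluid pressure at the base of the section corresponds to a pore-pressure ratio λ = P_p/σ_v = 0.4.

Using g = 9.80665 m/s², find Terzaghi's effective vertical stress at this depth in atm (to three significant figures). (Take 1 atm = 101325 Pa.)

217 atm

Overburden (lithostatic) stress σ_v:
andesite: 2737 kg/m³ × 9.80665 m/s² × 1363 m = 3.658×10^7 Pa = 36.58 MPa
Pore pressure P_p = λ·σ_v = 0.4 × 36.58 MPa = 14.63 MPa
Effective stress σ' = σ_v − P_p = 36.58 − 14.63 = 21.950 MPa = 216.63 atm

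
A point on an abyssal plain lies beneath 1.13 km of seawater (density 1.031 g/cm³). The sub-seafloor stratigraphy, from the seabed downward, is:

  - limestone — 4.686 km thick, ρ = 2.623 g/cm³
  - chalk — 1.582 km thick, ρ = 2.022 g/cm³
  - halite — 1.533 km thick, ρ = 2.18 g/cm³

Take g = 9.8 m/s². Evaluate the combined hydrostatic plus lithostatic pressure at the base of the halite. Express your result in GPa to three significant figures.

seawater: 1031 kg/m³ × 9.8 m/s² × 1130 m = 1.142×10^7 Pa = 0.01142 GPa
limestone: 2623 kg/m³ × 9.8 m/s² × 4686 m = 1.205×10^8 Pa = 0.1205 GPa
chalk: 2022 kg/m³ × 9.8 m/s² × 1582 m = 3.135×10^7 Pa = 0.03135 GPa
halite: 2180 kg/m³ × 9.8 m/s² × 1533 m = 3.275×10^7 Pa = 0.03275 GPa
Total = 0.01142 + 0.1205 + 0.03135 + 0.03275 = 0.19597 GPa

0.196 GPa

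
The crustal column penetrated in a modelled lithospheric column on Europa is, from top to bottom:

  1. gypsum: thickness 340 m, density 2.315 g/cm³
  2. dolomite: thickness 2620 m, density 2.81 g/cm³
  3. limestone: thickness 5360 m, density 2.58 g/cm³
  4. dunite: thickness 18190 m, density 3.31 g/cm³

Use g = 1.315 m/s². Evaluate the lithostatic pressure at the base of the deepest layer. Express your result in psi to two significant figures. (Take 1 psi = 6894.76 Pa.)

16000 psi

gypsum: 2315 kg/m³ × 1.315 m/s² × 340 m = 1.035×10^6 Pa = 150.1 psi
dolomite: 2810 kg/m³ × 1.315 m/s² × 2620 m = 9.681×10^6 Pa = 1404 psi
limestone: 2580 kg/m³ × 1.315 m/s² × 5360 m = 1.818×10^7 Pa = 2637 psi
dunite: 3310 kg/m³ × 1.315 m/s² × 18190 m = 7.917×10^7 Pa = 11483 psi
Total = 150.1 + 1404 + 2637 + 11483 = 15675 psi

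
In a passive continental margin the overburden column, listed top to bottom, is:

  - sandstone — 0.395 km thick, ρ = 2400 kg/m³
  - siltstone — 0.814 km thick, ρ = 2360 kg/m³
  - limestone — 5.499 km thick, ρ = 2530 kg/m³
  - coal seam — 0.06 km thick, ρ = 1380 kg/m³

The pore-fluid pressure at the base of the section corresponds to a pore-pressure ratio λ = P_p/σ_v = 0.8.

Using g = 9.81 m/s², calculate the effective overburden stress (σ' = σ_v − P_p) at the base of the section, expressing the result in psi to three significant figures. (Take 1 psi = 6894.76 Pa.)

4800 psi

Overburden (lithostatic) stress σ_v:
sandstone: 2400 kg/m³ × 9.81 m/s² × 395 m = 9.300×10^6 Pa = 9.300 MPa
siltstone: 2360 kg/m³ × 9.81 m/s² × 814 m = 1.885×10^7 Pa = 18.85 MPa
limestone: 2530 kg/m³ × 9.81 m/s² × 5499 m = 1.365×10^8 Pa = 136.5 MPa
coal seam: 1380 kg/m³ × 9.81 m/s² × 60 m = 8.123×10^5 Pa = 0.8123 MPa
Total = 9.300 + 18.85 + 136.5 + 0.8123 = 165.44 MPa
Pore pressure P_p = λ·σ_v = 0.8 × 165.4 MPa = 132.4 MPa
Effective stress σ' = σ_v − P_p = 165.4 − 132.4 = 33.088 MPa = 4799.0 psi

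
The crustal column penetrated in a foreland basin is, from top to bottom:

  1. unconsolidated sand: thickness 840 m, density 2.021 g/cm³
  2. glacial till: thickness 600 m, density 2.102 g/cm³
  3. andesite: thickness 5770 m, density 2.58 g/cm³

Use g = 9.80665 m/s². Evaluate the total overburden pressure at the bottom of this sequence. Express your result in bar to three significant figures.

unconsolidated sand: 2021 kg/m³ × 9.80665 m/s² × 840 m = 1.665×10^7 Pa = 166.5 bar
glacial till: 2102 kg/m³ × 9.80665 m/s² × 600 m = 1.237×10^7 Pa = 123.7 bar
andesite: 2580 kg/m³ × 9.80665 m/s² × 5770 m = 1.460×10^8 Pa = 1460 bar
Total = 166.5 + 123.7 + 1460 = 1750.0 bar

1750 bar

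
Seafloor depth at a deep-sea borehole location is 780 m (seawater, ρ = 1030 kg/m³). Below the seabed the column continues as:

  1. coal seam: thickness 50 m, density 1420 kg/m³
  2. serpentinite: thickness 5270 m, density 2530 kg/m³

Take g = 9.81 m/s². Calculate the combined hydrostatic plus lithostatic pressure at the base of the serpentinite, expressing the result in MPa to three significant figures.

139 MPa

seawater: 1030 kg/m³ × 9.81 m/s² × 780 m = 7.881×10^6 Pa = 7.881 MPa
coal seam: 1420 kg/m³ × 9.81 m/s² × 50 m = 6.965×10^5 Pa = 0.6965 MPa
serpentinite: 2530 kg/m³ × 9.81 m/s² × 5270 m = 1.308×10^8 Pa = 130.8 MPa
Total = 7.881 + 0.6965 + 130.8 = 139.38 MPa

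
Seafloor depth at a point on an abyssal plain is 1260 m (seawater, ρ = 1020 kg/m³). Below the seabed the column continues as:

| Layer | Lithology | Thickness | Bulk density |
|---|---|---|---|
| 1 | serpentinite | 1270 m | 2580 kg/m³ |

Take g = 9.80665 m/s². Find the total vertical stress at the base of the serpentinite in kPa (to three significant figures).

seawater: 1020 kg/m³ × 9.80665 m/s² × 1260 m = 1.260×10^7 Pa = 12604 kPa
serpentinite: 2580 kg/m³ × 9.80665 m/s² × 1270 m = 3.213×10^7 Pa = 32132 kPa
Total = 12604 + 32132 = 44736 kPa

44700 kPa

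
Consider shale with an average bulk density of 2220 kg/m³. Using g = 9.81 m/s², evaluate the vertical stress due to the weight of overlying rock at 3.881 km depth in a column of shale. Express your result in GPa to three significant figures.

shale: 2220 kg/m³ × 9.81 m/s² × 3881 m = 8.452×10^7 Pa = 0.08452 GPa

0.0845 GPa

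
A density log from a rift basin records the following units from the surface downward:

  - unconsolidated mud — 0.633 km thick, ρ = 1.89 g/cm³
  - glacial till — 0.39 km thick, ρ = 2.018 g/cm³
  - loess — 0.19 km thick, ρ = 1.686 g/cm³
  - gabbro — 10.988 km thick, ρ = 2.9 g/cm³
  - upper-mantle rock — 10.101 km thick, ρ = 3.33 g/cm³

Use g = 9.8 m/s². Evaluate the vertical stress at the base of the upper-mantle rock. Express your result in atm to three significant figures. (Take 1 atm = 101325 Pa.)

6560 atm

unconsolidated mud: 1890 kg/m³ × 9.8 m/s² × 633 m = 1.172×10^7 Pa = 115.7 atm
glacial till: 2018 kg/m³ × 9.8 m/s² × 390 m = 7.713×10^6 Pa = 76.12 atm
loess: 1686 kg/m³ × 9.8 m/s² × 190 m = 3.139×10^6 Pa = 30.98 atm
gabbro: 2900 kg/m³ × 9.8 m/s² × 10988 m = 3.123×10^8 Pa = 3082 atm
upper-mantle rock: 3330 kg/m³ × 9.8 m/s² × 10101 m = 3.296×10^8 Pa = 3253 atm
Total = 115.7 + 76.12 + 30.98 + 3082 + 3253 = 6558.0 atm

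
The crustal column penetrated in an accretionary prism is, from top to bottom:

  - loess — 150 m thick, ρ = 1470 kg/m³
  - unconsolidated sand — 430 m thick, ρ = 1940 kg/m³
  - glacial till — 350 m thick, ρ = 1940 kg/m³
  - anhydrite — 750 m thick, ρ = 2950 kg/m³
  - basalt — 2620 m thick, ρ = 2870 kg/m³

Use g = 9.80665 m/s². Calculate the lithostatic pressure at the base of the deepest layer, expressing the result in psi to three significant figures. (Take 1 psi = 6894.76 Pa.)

16300 psi

loess: 1470 kg/m³ × 9.80665 m/s² × 150 m = 2.162×10^6 Pa = 313.6 psi
unconsolidated sand: 1940 kg/m³ × 9.80665 m/s² × 430 m = 8.181×10^6 Pa = 1187 psi
glacial till: 1940 kg/m³ × 9.80665 m/s² × 350 m = 6.659×10^6 Pa = 965.8 psi
anhydrite: 2950 kg/m³ × 9.80665 m/s² × 750 m = 2.170×10^7 Pa = 3147 psi
basalt: 2870 kg/m³ × 9.80665 m/s² × 2620 m = 7.374×10^7 Pa = 10695 psi
Total = 313.6 + 1187 + 965.8 + 3147 + 10695 = 16308 psi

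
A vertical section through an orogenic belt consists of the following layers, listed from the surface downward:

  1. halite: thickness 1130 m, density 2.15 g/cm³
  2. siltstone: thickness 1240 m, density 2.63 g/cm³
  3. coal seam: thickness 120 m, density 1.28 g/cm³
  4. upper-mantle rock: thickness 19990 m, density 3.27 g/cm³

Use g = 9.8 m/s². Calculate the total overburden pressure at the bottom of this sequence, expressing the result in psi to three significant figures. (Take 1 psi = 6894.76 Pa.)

halite: 2150 kg/m³ × 9.8 m/s² × 1130 m = 2.381×10^7 Pa = 3453 psi
siltstone: 2630 kg/m³ × 9.8 m/s² × 1240 m = 3.196×10^7 Pa = 4635 psi
coal seam: 1280 kg/m³ × 9.8 m/s² × 120 m = 1.505×10^6 Pa = 218.3 psi
upper-mantle rock: 3270 kg/m³ × 9.8 m/s² × 19990 m = 6.406×10^8 Pa = 92911 psi
Total = 3453 + 4635 + 218.3 + 92911 = 1.0122×10^5 psi

101000 psi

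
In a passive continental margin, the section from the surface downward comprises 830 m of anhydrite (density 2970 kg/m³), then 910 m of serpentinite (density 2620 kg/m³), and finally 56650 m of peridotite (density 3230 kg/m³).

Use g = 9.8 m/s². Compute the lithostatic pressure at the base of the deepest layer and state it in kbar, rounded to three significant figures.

anhydrite: 2970 kg/m³ × 9.8 m/s² × 830 m = 2.416×10^7 Pa = 0.2416 kbar
serpentinite: 2620 kg/m³ × 9.8 m/s² × 910 m = 2.337×10^7 Pa = 0.2337 kbar
peridotite: 3230 kg/m³ × 9.8 m/s² × 56650 m = 1.793×10^9 Pa = 17.93 kbar
Total = 0.2416 + 0.2337 + 17.93 = 18.407 kbar

18.4 kbar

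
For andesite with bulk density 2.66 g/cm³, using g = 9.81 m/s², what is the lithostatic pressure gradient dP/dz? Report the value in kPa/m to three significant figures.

dP/dz = ρg = 2660 kg/m³ × 9.81 m/s² = 26095 Pa/m
= 26095 Pa/m × (1 kPa/m / 1000.0 Pa/m) = 26.095 kPa/m

26.1 kPa/m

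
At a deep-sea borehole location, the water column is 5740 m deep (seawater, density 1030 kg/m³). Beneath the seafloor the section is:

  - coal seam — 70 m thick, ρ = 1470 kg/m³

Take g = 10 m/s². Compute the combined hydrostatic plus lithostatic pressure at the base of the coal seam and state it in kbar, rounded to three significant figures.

seawater: 1030 kg/m³ × 10 m/s² × 5740 m = 5.912×10^7 Pa = 0.5912 kbar
coal seam: 1470 kg/m³ × 10 m/s² × 70 m = 1.029×10^6 Pa = 0.01029 kbar
Total = 0.5912 + 0.01029 = 0.60151 kbar

0.602 kbar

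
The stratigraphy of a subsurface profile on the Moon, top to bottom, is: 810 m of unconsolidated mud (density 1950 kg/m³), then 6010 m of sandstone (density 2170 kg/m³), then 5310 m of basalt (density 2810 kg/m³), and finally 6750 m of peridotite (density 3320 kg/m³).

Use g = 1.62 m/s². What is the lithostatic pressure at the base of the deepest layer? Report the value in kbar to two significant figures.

unconsolidated mud: 1950 kg/m³ × 1.62 m/s² × 810 m = 2.559×10^6 Pa = 0.02559 kbar
sandstone: 2170 kg/m³ × 1.62 m/s² × 6010 m = 2.113×10^7 Pa = 0.2113 kbar
basalt: 2810 kg/m³ × 1.62 m/s² × 5310 m = 2.417×10^7 Pa = 0.2417 kbar
peridotite: 3320 kg/m³ × 1.62 m/s² × 6750 m = 3.630×10^7 Pa = 0.3630 kbar
Total = 0.02559 + 0.2113 + 0.2417 + 0.3630 = 0.84163 kbar

0.84 kbar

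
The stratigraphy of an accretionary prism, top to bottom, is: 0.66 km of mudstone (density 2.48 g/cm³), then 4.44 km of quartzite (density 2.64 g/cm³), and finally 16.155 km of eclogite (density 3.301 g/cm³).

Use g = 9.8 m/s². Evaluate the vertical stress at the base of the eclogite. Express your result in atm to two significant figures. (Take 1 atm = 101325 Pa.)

6400 atm

mudstone: 2480 kg/m³ × 9.8 m/s² × 660 m = 1.604×10^7 Pa = 158.3 atm
quartzite: 2640 kg/m³ × 9.8 m/s² × 4440 m = 1.149×10^8 Pa = 1134 atm
eclogite: 3301 kg/m³ × 9.8 m/s² × 16155 m = 5.226×10^8 Pa = 5158 atm
Total = 158.3 + 1134 + 5158 = 6449.8 atm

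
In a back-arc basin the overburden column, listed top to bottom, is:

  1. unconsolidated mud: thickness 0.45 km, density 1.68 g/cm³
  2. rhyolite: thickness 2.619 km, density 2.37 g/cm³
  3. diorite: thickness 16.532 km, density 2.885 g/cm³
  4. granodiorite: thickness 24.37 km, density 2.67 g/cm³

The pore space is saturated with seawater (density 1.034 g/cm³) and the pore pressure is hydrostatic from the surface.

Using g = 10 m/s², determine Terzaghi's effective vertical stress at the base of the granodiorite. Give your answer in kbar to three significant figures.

Overburden (lithostatic) stress σ_v:
unconsolidated mud: 1680 kg/m³ × 10 m/s² × 450 m = 7.560×10^6 Pa = 7.560 MPa
rhyolite: 2370 kg/m³ × 10 m/s² × 2619 m = 6.207×10^7 Pa = 62.07 MPa
diorite: 2885 kg/m³ × 10 m/s² × 16532 m = 4.769×10^8 Pa = 476.9 MPa
granodiorite: 2670 kg/m³ × 10 m/s² × 24370 m = 6.507×10^8 Pa = 650.7 MPa
Total = 7.560 + 62.07 + 476.9 + 650.7 = 1197.3 MPa
Pore pressure P_p = 1034 kg/m³ × 10 m/s² × 43971 m = 4.547×10^8 Pa = 454.7 MPa
Effective stress σ' = σ_v − P_p = 1197 − 454.7 = 742.60 MPa = 7.4260 kbar

7.43 kbar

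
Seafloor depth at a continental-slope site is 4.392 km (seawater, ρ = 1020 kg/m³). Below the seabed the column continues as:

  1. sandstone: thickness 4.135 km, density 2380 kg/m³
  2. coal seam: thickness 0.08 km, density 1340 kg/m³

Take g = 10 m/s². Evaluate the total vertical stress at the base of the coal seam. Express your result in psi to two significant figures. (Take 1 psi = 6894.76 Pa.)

seawater: 1020 kg/m³ × 10 m/s² × 4392 m = 4.480×10^7 Pa = 6497 psi
sandstone: 2380 kg/m³ × 10 m/s² × 4135 m = 9.841×10^7 Pa = 14274 psi
coal seam: 1340 kg/m³ × 10 m/s² × 80 m = 1.072×10^6 Pa = 155.5 psi
Total = 6497 + 14274 + 155.5 = 20927 psi

21000 psi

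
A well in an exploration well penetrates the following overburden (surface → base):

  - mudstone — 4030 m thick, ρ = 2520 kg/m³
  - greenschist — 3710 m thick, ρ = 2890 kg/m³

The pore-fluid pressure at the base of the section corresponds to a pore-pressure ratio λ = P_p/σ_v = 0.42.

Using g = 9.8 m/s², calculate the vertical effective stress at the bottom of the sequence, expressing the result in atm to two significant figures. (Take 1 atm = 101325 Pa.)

Overburden (lithostatic) stress σ_v:
mudstone: 2520 kg/m³ × 9.8 m/s² × 4030 m = 9.952×10^7 Pa = 99.52 MPa
greenschist: 2890 kg/m³ × 9.8 m/s² × 3710 m = 1.051×10^8 Pa = 105.1 MPa
Total = 99.52 + 105.1 = 204.60 MPa
Pore pressure P_p = λ·σ_v = 0.42 × 204.6 MPa = 85.93 MPa
Effective stress σ' = σ_v − P_p = 204.6 − 85.93 = 118.67 MPa = 1171.2 atm

1200 atm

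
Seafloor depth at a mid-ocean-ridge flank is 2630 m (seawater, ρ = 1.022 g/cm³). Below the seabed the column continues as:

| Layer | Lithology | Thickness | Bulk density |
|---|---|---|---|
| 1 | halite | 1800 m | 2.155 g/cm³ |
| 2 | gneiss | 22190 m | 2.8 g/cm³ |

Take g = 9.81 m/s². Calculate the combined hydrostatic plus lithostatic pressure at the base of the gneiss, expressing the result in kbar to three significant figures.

6.74 kbar

seawater: 1022 kg/m³ × 9.81 m/s² × 2630 m = 2.637×10^7 Pa = 0.2637 kbar
halite: 2155 kg/m³ × 9.81 m/s² × 1800 m = 3.805×10^7 Pa = 0.3805 kbar
gneiss: 2800 kg/m³ × 9.81 m/s² × 22190 m = 6.095×10^8 Pa = 6.095 kbar
Total = 0.2637 + 0.3805 + 6.095 = 6.7394 kbar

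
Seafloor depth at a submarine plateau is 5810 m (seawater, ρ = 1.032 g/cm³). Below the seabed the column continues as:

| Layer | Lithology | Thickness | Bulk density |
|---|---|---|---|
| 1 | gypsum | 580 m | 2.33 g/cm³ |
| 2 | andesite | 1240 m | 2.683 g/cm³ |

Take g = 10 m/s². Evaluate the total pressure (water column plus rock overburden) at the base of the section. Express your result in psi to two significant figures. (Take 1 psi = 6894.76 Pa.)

seawater: 1032 kg/m³ × 10 m/s² × 5810 m = 5.996×10^7 Pa = 8696 psi
gypsum: 2330 kg/m³ × 10 m/s² × 580 m = 1.351×10^7 Pa = 1960 psi
andesite: 2683 kg/m³ × 10 m/s² × 1240 m = 3.327×10^7 Pa = 4825 psi
Total = 8696 + 1960 + 4825 = 15482 psi

15000 psi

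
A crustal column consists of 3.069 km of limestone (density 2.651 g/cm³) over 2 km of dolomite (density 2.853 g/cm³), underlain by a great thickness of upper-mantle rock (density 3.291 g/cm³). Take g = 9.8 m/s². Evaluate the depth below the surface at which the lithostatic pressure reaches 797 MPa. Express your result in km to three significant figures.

Pressure at base of upper layers: 2651×9.8×3069 + 2853×9.8×2000 = 1.357×10^8 Pa = 135.7 MPa
Remaining pressure to be supplied by upper-mantle rock: 7.970×10^8 − 1.357×10^8 = 6.613×10^8 Pa
Additional depth in upper-mantle rock = 6.613×10^8 Pa / (3291 kg/m³ × 9.8 m/s²) = 20506 m
Total depth = 5069 m + 20506 m = 25575 m
= 25.575 km

25.6 km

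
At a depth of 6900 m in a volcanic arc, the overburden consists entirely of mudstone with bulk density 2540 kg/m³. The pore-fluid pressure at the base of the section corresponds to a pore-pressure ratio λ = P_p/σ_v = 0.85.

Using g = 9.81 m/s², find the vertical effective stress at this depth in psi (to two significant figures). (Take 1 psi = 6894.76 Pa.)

3700 psi

Overburden (lithostatic) stress σ_v:
mudstone: 2540 kg/m³ × 9.81 m/s² × 6900 m = 1.719×10^8 Pa = 171.9 MPa
Pore pressure P_p = λ·σ_v = 0.85 × 171.9 MPa = 146.1 MPa
Effective stress σ' = σ_v − P_p = 171.9 − 146.1 = 25.790 MPa = 3740.5 psi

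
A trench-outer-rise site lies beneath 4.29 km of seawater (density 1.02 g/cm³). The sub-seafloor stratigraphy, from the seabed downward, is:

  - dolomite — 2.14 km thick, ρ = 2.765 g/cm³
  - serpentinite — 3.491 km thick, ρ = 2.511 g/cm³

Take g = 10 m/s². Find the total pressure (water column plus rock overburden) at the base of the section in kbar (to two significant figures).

seawater: 1020 kg/m³ × 10 m/s² × 4290 m = 4.376×10^7 Pa = 0.4376 kbar
dolomite: 2765 kg/m³ × 10 m/s² × 2140 m = 5.917×10^7 Pa = 0.5917 kbar
serpentinite: 2511 kg/m³ × 10 m/s² × 3491 m = 8.766×10^7 Pa = 0.8766 kbar
Total = 0.4376 + 0.5917 + 0.8766 = 1.9059 kbar

1.9 kbar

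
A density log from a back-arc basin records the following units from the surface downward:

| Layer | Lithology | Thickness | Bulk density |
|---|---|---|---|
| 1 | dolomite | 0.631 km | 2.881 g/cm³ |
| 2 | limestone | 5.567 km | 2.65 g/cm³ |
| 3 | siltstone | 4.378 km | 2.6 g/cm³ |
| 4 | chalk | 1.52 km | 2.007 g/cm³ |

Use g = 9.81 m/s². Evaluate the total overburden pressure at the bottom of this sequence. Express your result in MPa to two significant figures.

300 MPa

dolomite: 2881 kg/m³ × 9.81 m/s² × 631 m = 1.783×10^7 Pa = 17.83 MPa
limestone: 2650 kg/m³ × 9.81 m/s² × 5567 m = 1.447×10^8 Pa = 144.7 MPa
siltstone: 2600 kg/m³ × 9.81 m/s² × 4378 m = 1.117×10^8 Pa = 111.7 MPa
chalk: 2007 kg/m³ × 9.81 m/s² × 1520 m = 2.993×10^7 Pa = 29.93 MPa
Total = 17.83 + 144.7 + 111.7 + 29.93 = 304.15 MPa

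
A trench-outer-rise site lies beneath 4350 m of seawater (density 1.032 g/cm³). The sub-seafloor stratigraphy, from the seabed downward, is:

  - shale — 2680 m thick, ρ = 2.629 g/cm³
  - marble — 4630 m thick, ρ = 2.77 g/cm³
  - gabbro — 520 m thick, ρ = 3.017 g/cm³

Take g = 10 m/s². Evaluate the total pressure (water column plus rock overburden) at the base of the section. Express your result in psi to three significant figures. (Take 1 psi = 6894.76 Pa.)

seawater: 1032 kg/m³ × 10 m/s² × 4350 m = 4.489×10^7 Pa = 6511 psi
shale: 2629 kg/m³ × 10 m/s² × 2680 m = 7.046×10^7 Pa = 10219 psi
marble: 2770 kg/m³ × 10 m/s² × 4630 m = 1.283×10^8 Pa = 18601 psi
gabbro: 3017 kg/m³ × 10 m/s² × 520 m = 1.569×10^7 Pa = 2275 psi
Total = 6511 + 10219 + 18601 + 2275 = 37607 psi

37600 psi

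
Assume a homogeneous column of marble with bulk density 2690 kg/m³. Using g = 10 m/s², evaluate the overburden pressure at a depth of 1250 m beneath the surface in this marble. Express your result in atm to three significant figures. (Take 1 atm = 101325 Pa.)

332 atm

marble: 2690 kg/m³ × 10 m/s² × 1250 m = 3.362×10^7 Pa = 331.9 atm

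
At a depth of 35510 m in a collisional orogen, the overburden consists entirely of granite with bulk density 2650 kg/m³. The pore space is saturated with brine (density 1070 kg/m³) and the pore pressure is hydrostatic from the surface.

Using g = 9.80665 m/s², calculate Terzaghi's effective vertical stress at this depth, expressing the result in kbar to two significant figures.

Overburden (lithostatic) stress σ_v:
granite: 2650 kg/m³ × 9.80665 m/s² × 35510 m = 9.228×10^8 Pa = 922.8 MPa
Pore pressure P_p = 1070 kg/m³ × 9.80665 m/s² × 35510 m = 3.726×10^8 Pa = 372.6 MPa
Effective stress σ' = σ_v − P_p = 922.8 − 372.6 = 550.21 MPa = 5.5021 kbar

5.5 kbar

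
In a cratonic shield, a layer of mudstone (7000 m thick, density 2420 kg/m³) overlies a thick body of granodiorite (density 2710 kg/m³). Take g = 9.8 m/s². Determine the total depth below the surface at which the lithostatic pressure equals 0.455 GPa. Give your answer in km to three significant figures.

17.9 km

Pressure at base of upper layers: 2420×9.8×7000 = 1.660×10^8 Pa = 0.1660 GPa
Remaining pressure to be supplied by granodiorite: 4.550×10^8 − 1.660×10^8 = 2.890×10^8 Pa
Additional depth in granodiorite = 2.890×10^8 Pa / (2710 kg/m³ × 9.8 m/s²) = 10881 m
Total depth = 7000 m + 10881 m = 17881 m
= 17.881 km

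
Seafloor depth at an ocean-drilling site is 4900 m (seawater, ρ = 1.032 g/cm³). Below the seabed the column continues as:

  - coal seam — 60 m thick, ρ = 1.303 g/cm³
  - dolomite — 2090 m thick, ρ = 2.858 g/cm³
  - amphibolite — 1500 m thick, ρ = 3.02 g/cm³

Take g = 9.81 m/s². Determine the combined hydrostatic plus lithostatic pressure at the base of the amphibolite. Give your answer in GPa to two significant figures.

seawater: 1032 kg/m³ × 9.81 m/s² × 4900 m = 4.961×10^7 Pa = 0.04961 GPa
coal seam: 1303 kg/m³ × 9.81 m/s² × 60 m = 7.669×10^5 Pa = 7.669×10^-4 GPa
dolomite: 2858 kg/m³ × 9.81 m/s² × 2090 m = 5.860×10^7 Pa = 0.05860 GPa
amphibolite: 3020 kg/m³ × 9.81 m/s² × 1500 m = 4.444×10^7 Pa = 0.04444 GPa
Total = 0.04961 + 7.669×10^-4 + 0.05860 + 0.04444 = 0.15341 GPa

0.15 GPa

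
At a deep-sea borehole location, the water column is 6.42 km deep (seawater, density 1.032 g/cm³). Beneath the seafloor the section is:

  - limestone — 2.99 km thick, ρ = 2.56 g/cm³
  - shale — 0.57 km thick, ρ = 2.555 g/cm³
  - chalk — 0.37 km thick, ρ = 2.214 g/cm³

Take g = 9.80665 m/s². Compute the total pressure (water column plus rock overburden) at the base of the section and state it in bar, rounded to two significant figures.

1600 bar

seawater: 1032 kg/m³ × 9.80665 m/s² × 6420 m = 6.497×10^7 Pa = 649.7 bar
limestone: 2560 kg/m³ × 9.80665 m/s² × 2990 m = 7.506×10^7 Pa = 750.6 bar
shale: 2555 kg/m³ × 9.80665 m/s² × 570 m = 1.428×10^7 Pa = 142.8 bar
chalk: 2214 kg/m³ × 9.80665 m/s² × 370 m = 8.033×10^6 Pa = 80.33 bar
Total = 649.7 + 750.6 + 142.8 + 80.33 = 1623.5 bar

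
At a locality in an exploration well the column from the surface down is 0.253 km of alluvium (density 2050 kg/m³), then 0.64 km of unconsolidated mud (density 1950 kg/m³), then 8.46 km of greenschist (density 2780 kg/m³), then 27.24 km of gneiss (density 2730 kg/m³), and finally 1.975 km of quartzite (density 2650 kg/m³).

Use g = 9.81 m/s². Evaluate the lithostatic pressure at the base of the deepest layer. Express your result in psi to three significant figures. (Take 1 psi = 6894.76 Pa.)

149000 psi

alluvium: 2050 kg/m³ × 9.81 m/s² × 253 m = 5.088×10^6 Pa = 737.9 psi
unconsolidated mud: 1950 kg/m³ × 9.81 m/s² × 640 m = 1.224×10^7 Pa = 1776 psi
greenschist: 2780 kg/m³ × 9.81 m/s² × 8460 m = 2.307×10^8 Pa = 33463 psi
gneiss: 2730 kg/m³ × 9.81 m/s² × 27240 m = 7.295×10^8 Pa = 1.058×10^5 psi
quartzite: 2650 kg/m³ × 9.81 m/s² × 1975 m = 5.134×10^7 Pa = 7447 psi
Total = 737.9 + 1776 + 33463 + 1.058×10^5 + 7447 = 1.4923×10^5 psi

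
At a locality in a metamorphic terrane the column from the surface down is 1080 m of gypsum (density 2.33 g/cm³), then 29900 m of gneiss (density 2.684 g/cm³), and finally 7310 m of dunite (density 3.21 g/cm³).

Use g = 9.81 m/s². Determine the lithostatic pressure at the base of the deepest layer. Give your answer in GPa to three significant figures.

1.04 GPa

gypsum: 2330 kg/m³ × 9.81 m/s² × 1080 m = 2.469×10^7 Pa = 0.02469 GPa
gneiss: 2684 kg/m³ × 9.81 m/s² × 29900 m = 7.873×10^8 Pa = 0.7873 GPa
dunite: 3210 kg/m³ × 9.81 m/s² × 7310 m = 2.302×10^8 Pa = 0.2302 GPa
Total = 0.02469 + 0.7873 + 0.2302 = 1.0421 GPa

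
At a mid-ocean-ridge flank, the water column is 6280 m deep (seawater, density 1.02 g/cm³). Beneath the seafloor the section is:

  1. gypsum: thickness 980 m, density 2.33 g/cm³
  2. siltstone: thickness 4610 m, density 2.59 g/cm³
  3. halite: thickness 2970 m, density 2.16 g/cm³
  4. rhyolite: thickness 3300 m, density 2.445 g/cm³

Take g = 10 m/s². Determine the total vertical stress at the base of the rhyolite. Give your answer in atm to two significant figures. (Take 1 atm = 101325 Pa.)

3500 atm

seawater: 1020 kg/m³ × 10 m/s² × 6280 m = 6.406×10^7 Pa = 632.2 atm
gypsum: 2330 kg/m³ × 10 m/s² × 980 m = 2.283×10^7 Pa = 225.4 atm
siltstone: 2590 kg/m³ × 10 m/s² × 4610 m = 1.194×10^8 Pa = 1178 atm
halite: 2160 kg/m³ × 10 m/s² × 2970 m = 6.415×10^7 Pa = 633.1 atm
rhyolite: 2445 kg/m³ × 10 m/s² × 3300 m = 8.069×10^7 Pa = 796.3 atm
Total = 632.2 + 225.4 + 1178 + 633.1 + 796.3 = 3465.3 atm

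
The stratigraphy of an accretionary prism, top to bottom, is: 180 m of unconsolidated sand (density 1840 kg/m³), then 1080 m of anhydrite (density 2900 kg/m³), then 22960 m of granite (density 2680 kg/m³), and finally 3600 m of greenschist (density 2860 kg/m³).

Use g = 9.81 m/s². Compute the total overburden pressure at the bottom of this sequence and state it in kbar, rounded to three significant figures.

7.39 kbar

unconsolidated sand: 1840 kg/m³ × 9.81 m/s² × 180 m = 3.249×10^6 Pa = 0.03249 kbar
anhydrite: 2900 kg/m³ × 9.81 m/s² × 1080 m = 3.072×10^7 Pa = 0.3072 kbar
granite: 2680 kg/m³ × 9.81 m/s² × 22960 m = 6.036×10^8 Pa = 6.036 kbar
greenschist: 2860 kg/m³ × 9.81 m/s² × 3600 m = 1.010×10^8 Pa = 1.010 kbar
Total = 0.03249 + 0.3072 + 6.036 + 1.010 = 7.3861 kbar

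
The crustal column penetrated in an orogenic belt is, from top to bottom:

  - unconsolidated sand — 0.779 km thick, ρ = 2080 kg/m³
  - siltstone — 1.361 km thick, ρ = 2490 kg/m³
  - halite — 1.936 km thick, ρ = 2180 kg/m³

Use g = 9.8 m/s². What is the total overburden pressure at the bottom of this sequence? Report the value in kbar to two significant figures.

0.90 kbar

unconsolidated sand: 2080 kg/m³ × 9.8 m/s² × 779 m = 1.588×10^7 Pa = 0.1588 kbar
siltstone: 2490 kg/m³ × 9.8 m/s² × 1361 m = 3.321×10^7 Pa = 0.3321 kbar
halite: 2180 kg/m³ × 9.8 m/s² × 1936 m = 4.136×10^7 Pa = 0.4136 kbar
Total = 0.1588 + 0.3321 + 0.4136 = 0.90451 kbar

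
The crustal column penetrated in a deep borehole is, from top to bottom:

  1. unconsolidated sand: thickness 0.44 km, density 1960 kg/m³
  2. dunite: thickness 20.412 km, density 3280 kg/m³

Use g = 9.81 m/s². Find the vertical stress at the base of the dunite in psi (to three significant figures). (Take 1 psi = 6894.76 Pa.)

96500 psi

unconsolidated sand: 1960 kg/m³ × 9.81 m/s² × 440 m = 8.460×10^6 Pa = 1227 psi
dunite: 3280 kg/m³ × 9.81 m/s² × 20412 m = 6.568×10^8 Pa = 95260 psi
Total = 1227 + 95260 = 96487 psi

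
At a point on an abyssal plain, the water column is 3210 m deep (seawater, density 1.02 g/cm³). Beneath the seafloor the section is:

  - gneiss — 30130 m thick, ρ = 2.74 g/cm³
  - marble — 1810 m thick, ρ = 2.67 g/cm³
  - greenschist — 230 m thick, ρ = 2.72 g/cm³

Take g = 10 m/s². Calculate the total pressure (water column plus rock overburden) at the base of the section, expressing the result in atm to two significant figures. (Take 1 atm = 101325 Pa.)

9000 atm

seawater: 1020 kg/m³ × 10 m/s² × 3210 m = 3.274×10^7 Pa = 323.1 atm
gneiss: 2740 kg/m³ × 10 m/s² × 30130 m = 8.256×10^8 Pa = 8148 atm
marble: 2670 kg/m³ × 10 m/s² × 1810 m = 4.833×10^7 Pa = 477.0 atm
greenschist: 2720 kg/m³ × 10 m/s² × 230 m = 6.256×10^6 Pa = 61.74 atm
Total = 323.1 + 8148 + 477.0 + 61.74 = 9009.5 atm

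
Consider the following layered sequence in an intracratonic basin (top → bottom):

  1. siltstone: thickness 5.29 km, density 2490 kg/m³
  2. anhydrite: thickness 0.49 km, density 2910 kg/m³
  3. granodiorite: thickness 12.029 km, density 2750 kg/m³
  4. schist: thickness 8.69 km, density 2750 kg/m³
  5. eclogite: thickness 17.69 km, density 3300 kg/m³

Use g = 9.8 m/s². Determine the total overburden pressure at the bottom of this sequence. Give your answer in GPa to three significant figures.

siltstone: 2490 kg/m³ × 9.8 m/s² × 5290 m = 1.291×10^8 Pa = 0.1291 GPa
anhydrite: 2910 kg/m³ × 9.8 m/s² × 490 m = 1.397×10^7 Pa = 0.01397 GPa
granodiorite: 2750 kg/m³ × 9.8 m/s² × 12029 m = 3.242×10^8 Pa = 0.3242 GPa
schist: 2750 kg/m³ × 9.8 m/s² × 8690 m = 2.342×10^8 Pa = 0.2342 GPa
eclogite: 3300 kg/m³ × 9.8 m/s² × 17690 m = 5.721×10^8 Pa = 0.5721 GPa
Total = 0.1291 + 0.01397 + 0.3242 + 0.2342 + 0.5721 = 1.2735 GPa

1.27 GPa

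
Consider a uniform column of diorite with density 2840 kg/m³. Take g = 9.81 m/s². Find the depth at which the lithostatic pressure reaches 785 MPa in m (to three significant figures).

h = P/(ρg) = 785 MPa / (2840 kg/m³ × 9.81 m/s²) = 7.850×10^8 Pa / 27860 Pa/m = 28176 m

28200 m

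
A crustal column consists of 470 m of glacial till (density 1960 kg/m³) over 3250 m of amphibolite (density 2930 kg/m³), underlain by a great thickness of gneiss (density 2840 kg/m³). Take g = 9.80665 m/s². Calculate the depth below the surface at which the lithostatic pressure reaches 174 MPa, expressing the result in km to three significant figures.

Pressure at base of upper layers: 1960×9.80665×470 + 2930×9.80665×3250 = 1.024×10^8 Pa = 102.4 MPa
Remaining pressure to be supplied by gneiss: 1.740×10^8 − 1.024×10^8 = 7.158×10^7 Pa
Additional depth in gneiss = 7.158×10^7 Pa / (2840 kg/m³ × 9.80665 m/s²) = 2570.2 m
Total depth = 3720 m + 2570.2 m = 6290.2 m
= 6.2902 km

6.29 km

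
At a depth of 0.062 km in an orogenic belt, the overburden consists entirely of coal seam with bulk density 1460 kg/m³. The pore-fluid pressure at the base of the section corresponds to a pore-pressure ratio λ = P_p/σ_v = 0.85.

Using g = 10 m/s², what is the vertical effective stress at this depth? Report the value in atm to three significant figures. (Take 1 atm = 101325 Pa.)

Overburden (lithostatic) stress σ_v:
coal seam: 1460 kg/m³ × 10 m/s² × 62 m = 9.052×10^5 Pa = 0.9052 MPa
Pore pressure P_p = λ·σ_v = 0.85 × 0.9052 MPa = 0.7694 MPa
Effective stress σ' = σ_v − P_p = 0.9052 − 0.7694 = 0.13578 MPa = 1.3400 atm

1.34 atm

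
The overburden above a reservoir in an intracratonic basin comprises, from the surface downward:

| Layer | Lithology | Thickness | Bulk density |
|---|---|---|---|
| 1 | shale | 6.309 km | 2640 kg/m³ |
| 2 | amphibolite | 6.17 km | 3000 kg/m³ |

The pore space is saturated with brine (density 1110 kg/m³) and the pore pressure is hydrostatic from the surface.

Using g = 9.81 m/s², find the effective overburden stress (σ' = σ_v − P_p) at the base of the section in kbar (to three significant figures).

Overburden (lithostatic) stress σ_v:
shale: 2640 kg/m³ × 9.81 m/s² × 6309 m = 1.634×10^8 Pa = 163.4 MPa
amphibolite: 3000 kg/m³ × 9.81 m/s² × 6170 m = 1.816×10^8 Pa = 181.6 MPa
Total = 163.4 + 181.6 = 344.98 MPa
Pore pressure P_p = 1110 kg/m³ × 9.81 m/s² × 12479 m = 1.359×10^8 Pa = 135.9 MPa
Effective stress σ' = σ_v − P_p = 345.0 − 135.9 = 209.09 MPa = 2.0909 kbar

2.09 kbar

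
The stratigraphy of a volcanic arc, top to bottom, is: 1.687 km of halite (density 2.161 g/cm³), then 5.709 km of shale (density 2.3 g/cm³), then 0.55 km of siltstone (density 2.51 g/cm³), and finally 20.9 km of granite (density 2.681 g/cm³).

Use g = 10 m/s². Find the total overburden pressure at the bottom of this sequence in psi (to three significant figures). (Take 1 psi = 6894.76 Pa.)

halite: 2161 kg/m³ × 10 m/s² × 1687 m = 3.646×10^7 Pa = 5288 psi
shale: 2300 kg/m³ × 10 m/s² × 5709 m = 1.313×10^8 Pa = 19044 psi
siltstone: 2510 kg/m³ × 10 m/s² × 550 m = 1.381×10^7 Pa = 2002 psi
granite: 2681 kg/m³ × 10 m/s² × 20900 m = 5.603×10^8 Pa = 81269 psi
Total = 5288 + 19044 + 2002 + 81269 = 1.0760×10^5 psi

108000 psi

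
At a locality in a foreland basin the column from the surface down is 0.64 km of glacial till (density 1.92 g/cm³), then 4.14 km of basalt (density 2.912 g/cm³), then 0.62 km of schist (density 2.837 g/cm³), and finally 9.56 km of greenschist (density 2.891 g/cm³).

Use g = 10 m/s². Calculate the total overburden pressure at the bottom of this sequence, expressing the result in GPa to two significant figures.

0.43 GPa

glacial till: 1920 kg/m³ × 10 m/s² × 640 m = 1.229×10^7 Pa = 0.01229 GPa
basalt: 2912 kg/m³ × 10 m/s² × 4140 m = 1.206×10^8 Pa = 0.1206 GPa
schist: 2837 kg/m³ × 10 m/s² × 620 m = 1.759×10^7 Pa = 0.01759 GPa
greenschist: 2891 kg/m³ × 10 m/s² × 9560 m = 2.764×10^8 Pa = 0.2764 GPa
Total = 0.01229 + 0.1206 + 0.01759 + 0.2764 = 0.42681 GPa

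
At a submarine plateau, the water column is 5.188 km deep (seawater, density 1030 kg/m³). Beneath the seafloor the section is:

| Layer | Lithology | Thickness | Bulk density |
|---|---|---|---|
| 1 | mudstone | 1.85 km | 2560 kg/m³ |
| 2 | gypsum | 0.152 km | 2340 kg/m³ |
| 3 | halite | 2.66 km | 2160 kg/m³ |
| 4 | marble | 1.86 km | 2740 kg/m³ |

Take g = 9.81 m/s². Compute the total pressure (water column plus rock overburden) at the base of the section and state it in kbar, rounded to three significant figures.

seawater: 1030 kg/m³ × 9.81 m/s² × 5188 m = 5.242×10^7 Pa = 0.5242 kbar
mudstone: 2560 kg/m³ × 9.81 m/s² × 1850 m = 4.646×10^7 Pa = 0.4646 kbar
gypsum: 2340 kg/m³ × 9.81 m/s² × 152 m = 3.489×10^6 Pa = 0.03489 kbar
halite: 2160 kg/m³ × 9.81 m/s² × 2660 m = 5.636×10^7 Pa = 0.5636 kbar
marble: 2740 kg/m³ × 9.81 m/s² × 1860 m = 5.000×10^7 Pa = 0.5000 kbar
Total = 0.5242 + 0.4646 + 0.03489 + 0.5636 + 0.5000 = 2.0873 kbar

2.09 kbar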